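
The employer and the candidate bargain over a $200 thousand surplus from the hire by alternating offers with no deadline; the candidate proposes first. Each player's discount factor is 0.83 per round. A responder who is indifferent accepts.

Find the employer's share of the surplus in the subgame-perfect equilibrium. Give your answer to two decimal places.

90.71

Let x be the candidate's share when the candidate proposes and y be the employer's share when the employer proposes.
The employer accepts iff offered ≥ 0.83·y, so x = 200 − 0.83y. Symmetrically y = 200 − 0.83x.
Substituting: x = 200 − 0.83(200 − 0.83x), giving x(1 − 0.83·0.83) = 200(1 − 0.83).
So x = 200 × 0.17 / 0.3111 ≈ 109.2896, and the employer receives 200 − x ≈ 90.7104.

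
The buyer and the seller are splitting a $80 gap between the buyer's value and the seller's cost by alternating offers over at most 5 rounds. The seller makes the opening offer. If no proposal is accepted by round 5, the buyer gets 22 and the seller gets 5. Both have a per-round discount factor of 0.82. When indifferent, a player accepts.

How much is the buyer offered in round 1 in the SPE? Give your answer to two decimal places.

Round 5 (the seller proposes): the buyer gets 22 if talks fail, so the seller offers 22 and keeps 58.
Round 4 (the buyer proposes): the seller can get 58 next round, worth 0.82 × 58 = 47.56 now, so the buyer offers 47.56, keeping 32.44.
Round 3 (the seller proposes): the buyer can get 32.44 next round, worth 0.82 × 32.44 = 26.6008 now; the seller offers that and keeps 53.3992.
Round 2 (the buyer proposes): the seller can get 53.3992 next round, worth 0.82 × 53.3992 = 43.787344 now, so the buyer offers 43.787344, keeping 36.212656.
Round 1 (the seller proposes): the buyer can get 36.212656 next round, worth 0.82 × 36.212656 = 29.69437792 now; the seller offers that and keeps 50.30562208.

29.69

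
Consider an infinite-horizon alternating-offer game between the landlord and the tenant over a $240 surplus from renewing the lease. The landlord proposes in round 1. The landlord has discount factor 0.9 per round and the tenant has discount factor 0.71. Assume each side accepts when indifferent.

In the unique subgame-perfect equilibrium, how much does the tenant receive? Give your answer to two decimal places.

In a stationary SPE each proposer offers the other exactly their discounted continuation value.
If the landlord keeps x when proposing and the tenant keeps y when proposing, then x = 240 − 0.71y and y = 240 − 0.9x.
Solving: x = 240(1 − 0.71) / (1 − 0.9·0.71) = 69.6 / 0.361 ≈ 192.7978.
The tenant gets 240 − 192.7978 ≈ 47.2022.

47.20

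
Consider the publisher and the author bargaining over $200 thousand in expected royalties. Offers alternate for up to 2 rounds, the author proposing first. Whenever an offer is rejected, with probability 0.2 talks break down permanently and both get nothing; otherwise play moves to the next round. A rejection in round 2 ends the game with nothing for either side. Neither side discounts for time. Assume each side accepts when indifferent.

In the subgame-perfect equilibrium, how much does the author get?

40

Round 2 (the publisher proposes): rejection yields 0 for the author; the publisher offers 0 and keeps 200.
Round 1 (the author proposes): rejecting gives the publisher an expected 0.8 × 200 = 160. The author offers 160 and keeps 200 − 160 = 40.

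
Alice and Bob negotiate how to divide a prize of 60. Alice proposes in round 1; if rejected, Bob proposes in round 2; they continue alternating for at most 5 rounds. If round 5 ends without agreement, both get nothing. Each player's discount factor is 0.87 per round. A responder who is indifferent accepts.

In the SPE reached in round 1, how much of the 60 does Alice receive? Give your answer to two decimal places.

Round 5 (Alice proposes): rejection yields 0 for Bob; Alice offers 0 and keeps 60.
Round 4 (Bob proposes): Alice can get 60 next round, worth 0.87 × 60 = 52.2 now. Bob offers 52.2 and keeps 60 − 52.2 = 7.8.
Round 3 (Alice proposes): Bob can get 7.8 next round, worth 0.87 × 7.8 = 6.786 now, so Alice offers 6.786, keeping 53.214.
Round 2 (Bob proposes): Alice can get 53.214 next round, worth 0.87 × 53.214 = 46.29618 now. Bob offers 46.29618 and keeps 60 − 46.29618 = 13.70382.
Round 1 (Alice proposes): Bob can get 13.70382 next round, worth 0.87 × 13.70382 = 11.9223234 now. Alice offers 11.9223234 and keeps 60 − 11.9223234 = 48.0776766.

48.08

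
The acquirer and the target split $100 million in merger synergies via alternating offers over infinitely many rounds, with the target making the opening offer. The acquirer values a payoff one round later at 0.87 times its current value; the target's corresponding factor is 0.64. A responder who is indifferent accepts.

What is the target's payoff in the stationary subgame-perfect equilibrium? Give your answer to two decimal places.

29.33

In a stationary SPE each proposer offers the other exactly their discounted continuation value.
If the target keeps x when proposing and the acquirer keeps y when proposing, then x = 100 − 0.87y and y = 100 − 0.64x.
Solving: x = 100(1 − 0.87) / (1 − 0.64·0.87) = 13 / 0.4432 ≈ 29.3321.
The acquirer gets 100 − 29.3321 ≈ 70.6679.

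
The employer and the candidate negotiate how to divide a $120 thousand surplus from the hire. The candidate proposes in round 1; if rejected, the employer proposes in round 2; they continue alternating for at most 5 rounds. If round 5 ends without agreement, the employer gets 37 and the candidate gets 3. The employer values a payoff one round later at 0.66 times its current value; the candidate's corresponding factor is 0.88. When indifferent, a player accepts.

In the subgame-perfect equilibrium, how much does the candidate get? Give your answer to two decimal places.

92.49

Work backward from the last round.
Round 5 (the candidate proposes): the employer gets 37 if talks fail, so the candidate offers 37 and keeps 83.
Round 4 (the employer proposes): the candidate can get 83 next round, worth 0.88 × 83 = 73.04 now, so the employer offers 73.04, keeping 46.96.
Round 3 (the candidate proposes): the employer can get 46.96 next round, worth 0.66 × 46.96 = 30.9936 now; the candidate offers that and keeps 89.0064.
Round 2 (the employer proposes): the candidate can get 89.0064 next round, worth 0.88 × 89.0064 = 78.325632 now; the employer offers that and keeps 41.674368.
Round 1 (the candidate proposes): the employer can get 41.674368 next round, worth 0.66 × 41.674368 = 27.50508288 now; the candidate offers that and keeps 92.49491712.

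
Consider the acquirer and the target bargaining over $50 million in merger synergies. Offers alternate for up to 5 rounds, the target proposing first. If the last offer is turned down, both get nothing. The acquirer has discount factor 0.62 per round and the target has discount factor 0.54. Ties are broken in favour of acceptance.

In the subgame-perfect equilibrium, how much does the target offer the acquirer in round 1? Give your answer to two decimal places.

Round 5 (the target proposes): rejection yields 0 for the acquirer; the target offers 0 and keeps 50.
Round 4 (the acquirer proposes): the target can get 50 next round, worth 0.54 × 50 = 27 now. The acquirer offers 27 and keeps 50 − 27 = 23.
Round 3 (the target proposes): the acquirer can get 23 next round, worth 0.62 × 23 = 14.26 now. The target offers 14.26 and keeps 50 − 14.26 = 35.74.
Round 2 (the acquirer proposes): the target can get 35.74 next round, worth 0.54 × 35.74 = 19.2996 now. The acquirer offers 19.2996 and keeps 50 − 19.2996 = 30.7004.
Round 1 (the target proposes): the acquirer can get 30.7004 next round, worth 0.62 × 30.7004 = 19.034248 now; the target offers that and keeps 30.965752.

19.03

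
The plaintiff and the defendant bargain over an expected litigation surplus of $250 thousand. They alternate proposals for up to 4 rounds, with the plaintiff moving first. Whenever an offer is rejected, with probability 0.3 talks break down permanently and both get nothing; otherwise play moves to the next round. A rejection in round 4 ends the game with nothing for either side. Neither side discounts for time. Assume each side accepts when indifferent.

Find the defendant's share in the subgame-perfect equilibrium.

138.25

Round 4 (the defendant proposes): the plaintiff will accept anything ≥ 0, so the defendant offers 0 and keeps 250.
Round 3 (the plaintiff proposes): rejecting gives the defendant an expected 0.7 × 250 = 175. The plaintiff offers 175 and keeps 250 − 175 = 75.
Round 2 (the defendant proposes): rejecting gives the plaintiff an expected 0.7 × 75 = 52.5; the defendant offers that and keeps 197.5.
Round 1 (the plaintiff proposes): rejecting gives the defendant an expected 0.7 × 197.5 = 138.25, so the plaintiff offers 138.25, keeping 111.75.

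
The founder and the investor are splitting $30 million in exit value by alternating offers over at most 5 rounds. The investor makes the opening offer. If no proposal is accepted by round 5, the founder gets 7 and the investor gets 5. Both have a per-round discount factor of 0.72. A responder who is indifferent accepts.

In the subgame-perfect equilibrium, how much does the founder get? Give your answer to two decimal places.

Round 5 (the investor proposes): the founder gets 7 if talks fail, so the investor offers 7 and keeps 23.
Round 4 (the founder proposes): the investor can get 23 next round, worth 0.72 × 23 = 16.56 now, so the founder offers 16.56, keeping 13.44.
Round 3 (the investor proposes): the founder can get 13.44 next round, worth 0.72 × 13.44 = 9.6768 now, so the investor offers 9.6768, keeping 20.3232.
Round 2 (the founder proposes): the investor can get 20.3232 next round, worth 0.72 × 20.3232 = 14.632704 now. The founder offers 14.632704 and keeps 30 − 14.632704 = 15.367296.
Round 1 (the investor proposes): the founder can get 15.367296 next round, worth 0.72 × 15.367296 = 11.06445312 now; the investor offers that and keeps 18.93554688.

11.06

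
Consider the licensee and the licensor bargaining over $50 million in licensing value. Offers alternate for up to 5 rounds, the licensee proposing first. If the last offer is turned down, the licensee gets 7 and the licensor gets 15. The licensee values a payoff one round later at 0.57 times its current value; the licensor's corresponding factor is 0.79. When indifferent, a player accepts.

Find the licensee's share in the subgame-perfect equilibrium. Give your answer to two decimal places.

22.33

Work backward from the last round.
Round 5 (the licensee proposes): the licensor gets 15 if talks fail, so the licensee offers 15 and keeps 35.
Round 4 (the licensor proposes): the licensee can get 35 next round, worth 0.57 × 35 = 19.95 now. The licensor offers 19.95 and keeps 50 − 19.95 = 30.05.
Round 3 (the licensee proposes): the licensor can get 30.05 next round, worth 0.79 × 30.05 = 23.7395 now. The licensee offers 23.7395 and keeps 50 − 23.7395 = 26.2605.
Round 2 (the licensor proposes): the licensee can get 26.2605 next round, worth 0.57 × 26.2605 = 14.968485 now. The licensor offers 14.968485 and keeps 50 − 14.968485 = 35.031515.
Round 1 (the licensee proposes): the licensor can get 35.031515 next round, worth 0.79 × 35.031515 = 27.67489685 now, so the licensee offers 27.67489685, keeping 22.32510315.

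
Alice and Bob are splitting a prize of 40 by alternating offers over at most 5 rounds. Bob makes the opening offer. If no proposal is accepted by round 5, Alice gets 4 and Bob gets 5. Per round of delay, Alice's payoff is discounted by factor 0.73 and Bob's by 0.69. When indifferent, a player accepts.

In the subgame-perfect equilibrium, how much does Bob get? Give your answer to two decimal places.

25.37

Round 5 (Bob proposes): Alice gets 4 if talks fail, so Bob offers 4 and keeps 36.
Round 4 (Alice proposes): Bob can get 36 next round, worth 0.69 × 36 = 24.84 now. Alice offers 24.84 and keeps 40 − 24.84 = 15.16.
Round 3 (Bob proposes): Alice can get 15.16 next round, worth 0.73 × 15.16 = 11.0668 now. Bob offers 11.0668 and keeps 40 − 11.0668 = 28.9332.
Round 2 (Alice proposes): Bob can get 28.9332 next round, worth 0.69 × 28.9332 = 19.963908 now, so Alice offers 19.963908, keeping 20.036092.
Round 1 (Bob proposes): Alice can get 20.036092 next round, worth 0.73 × 20.036092 = 14.62634716 now. Bob offers 14.62634716 and keeps 40 − 14.62634716 = 25.37365284.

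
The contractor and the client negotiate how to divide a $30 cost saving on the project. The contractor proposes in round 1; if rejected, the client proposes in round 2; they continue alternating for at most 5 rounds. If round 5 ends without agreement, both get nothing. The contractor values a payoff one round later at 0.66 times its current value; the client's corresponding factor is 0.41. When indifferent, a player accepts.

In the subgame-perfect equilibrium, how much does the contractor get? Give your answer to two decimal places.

Round 5 (the contractor proposes): the client will accept anything ≥ 0, so the contractor offers 0 and keeps 30.
Round 4 (the client proposes): the contractor can get 30 next round, worth 0.66 × 30 = 19.8 now, so the client offers 19.8, keeping 10.2.
Round 3 (the contractor proposes): the client can get 10.2 next round, worth 0.41 × 10.2 = 4.182 now. The contractor offers 4.182 and keeps 30 − 4.182 = 25.818.
Round 2 (the client proposes): the contractor can get 25.818 next round, worth 0.66 × 25.818 = 17.03988 now. The client offers 17.03988 and keeps 30 − 17.03988 = 12.96012.
Round 1 (the contractor proposes): the client can get 12.96012 next round, worth 0.41 × 12.96012 = 5.3136492 now; the contractor offers that and keeps 24.6863508.

24.69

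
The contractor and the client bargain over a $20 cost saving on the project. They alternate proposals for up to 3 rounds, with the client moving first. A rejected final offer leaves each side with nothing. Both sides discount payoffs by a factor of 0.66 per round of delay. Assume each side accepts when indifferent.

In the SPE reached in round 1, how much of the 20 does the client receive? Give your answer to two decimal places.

Round 3 (the client proposes): the contractor will accept anything ≥ 0, so the client offers 0 and keeps 20.
Round 2 (the contractor proposes): the client can get 20 next round, worth 0.66 × 20 = 13.2 now. The contractor offers 13.2 and keeps 20 − 13.2 = 6.8.
Round 1 (the client proposes): the contractor can get 6.8 next round, worth 0.66 × 6.8 = 4.488 now; the client offers that and keeps 15.512.

15.51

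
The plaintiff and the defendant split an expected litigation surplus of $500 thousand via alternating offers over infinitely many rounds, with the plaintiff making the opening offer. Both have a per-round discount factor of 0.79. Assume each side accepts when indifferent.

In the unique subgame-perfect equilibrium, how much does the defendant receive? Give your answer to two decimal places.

Let x be the plaintiff's share when the plaintiff proposes and y be the defendant's share when the defendant proposes.
The defendant accepts iff offered ≥ 0.79·y, so x = 500 − 0.79y. Symmetrically y = 500 − 0.79x.
Substituting: x = 500 − 0.79(500 − 0.79x), giving x(1 − 0.79·0.79) = 500(1 − 0.79).
So x = 500 × 0.21 / 0.3759 ≈ 279.3296, and the defendant receives 500 − x ≈ 220.6704.

220.67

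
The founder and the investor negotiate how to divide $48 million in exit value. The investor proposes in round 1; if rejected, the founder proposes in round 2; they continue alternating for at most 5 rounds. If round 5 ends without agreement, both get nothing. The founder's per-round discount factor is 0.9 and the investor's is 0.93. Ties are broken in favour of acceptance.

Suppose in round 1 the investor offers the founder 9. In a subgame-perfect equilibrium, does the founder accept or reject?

Accept

Round 5 (the investor proposes): the founder will accept anything ≥ 0, so the investor offers 0 and keeps 48.
Round 4 (the founder proposes): the investor can get 48 next round, worth 0.93 × 48 = 44.64 now, so the founder offers 44.64, keeping 3.36.
Round 3 (the investor proposes): the founder can get 3.36 next round, worth 0.9 × 3.36 = 3.024 now, so the investor offers 3.024, keeping 44.976.
Round 2 (the founder proposes): the investor can get 44.976 next round, worth 0.93 × 44.976 = 41.82768 now; the founder offers that and keeps 6.17232.
So by rejecting in round 1, the founder gets 6.17232 next round, worth 0.9 × 6.17232 = 5.555088 now.
Offer 9 ≥ 5.555088, so the founder accepts.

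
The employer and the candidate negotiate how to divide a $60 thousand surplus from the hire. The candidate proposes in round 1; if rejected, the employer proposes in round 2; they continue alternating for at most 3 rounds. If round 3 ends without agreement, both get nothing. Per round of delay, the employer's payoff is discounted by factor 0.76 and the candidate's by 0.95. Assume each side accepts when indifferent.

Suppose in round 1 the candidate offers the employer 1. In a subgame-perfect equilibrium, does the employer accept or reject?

Work out the employer's continuation value if the offer is rejected.
Round 3 (the candidate proposes): the employer will accept anything ≥ 0, so the candidate offers 0 and keeps 60.
Round 2 (the employer proposes): the candidate can get 60 next round, worth 0.95 × 60 = 57 now. The employer offers 57 and keeps 60 − 57 = 3.
So by rejecting in round 1, the employer gets 3 next round, worth 0.76 × 3 = 2.28 now.
Offer 1 < 2.28, so the employer rejects.

Reject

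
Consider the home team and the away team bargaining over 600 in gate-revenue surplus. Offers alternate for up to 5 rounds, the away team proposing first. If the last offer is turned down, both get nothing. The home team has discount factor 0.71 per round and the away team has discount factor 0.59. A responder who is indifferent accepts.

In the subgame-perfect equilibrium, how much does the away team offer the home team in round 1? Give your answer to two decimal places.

Round 5 (the away team proposes): rejection yields 0 for the home team; the away team offers 0 and keeps 600.
Round 4 (the home team proposes): the away team can get 600 next round, worth 0.59 × 600 = 354 now. The home team offers 354 and keeps 600 − 354 = 246.
Round 3 (the away team proposes): the home team can get 246 next round, worth 0.71 × 246 = 174.66 now. The away team offers 174.66 and keeps 600 − 174.66 = 425.34.
Round 2 (the home team proposes): the away team can get 425.34 next round, worth 0.59 × 425.34 = 250.9506 now, so the home team offers 250.9506, keeping 349.0494.
Round 1 (the away team proposes): the home team can get 349.0494 next round, worth 0.71 × 349.0494 = 247.825074 now. The away team offers 247.825074 and keeps 600 − 247.825074 = 352.174926.

247.83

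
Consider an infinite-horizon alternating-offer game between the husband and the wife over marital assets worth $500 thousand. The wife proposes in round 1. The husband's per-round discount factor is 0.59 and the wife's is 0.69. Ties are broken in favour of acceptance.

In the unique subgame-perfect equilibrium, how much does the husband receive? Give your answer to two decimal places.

When the wife proposes, the husband accepts any offer worth at least 0.59 times what the husband would get by proposing next round; and vice versa.
This gives x = 500 − 0.59y and y = 500 − 0.69x, where x and y are each side's share when it proposes.
Hence (1 − 0.59·0.69)x = 500(1 − 0.59), i.e. 0.5929·x = 205.
x ≈ 345.7581; the husband's share is 500 − x ≈ 154.2419.

154.24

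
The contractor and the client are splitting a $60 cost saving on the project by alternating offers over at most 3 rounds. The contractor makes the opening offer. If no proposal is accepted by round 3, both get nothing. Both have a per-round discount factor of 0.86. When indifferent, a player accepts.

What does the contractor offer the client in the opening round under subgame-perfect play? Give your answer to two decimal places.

Round 3 (the contractor proposes): rejection yields 0 for the client; the contractor offers 0 and keeps 60.
Round 2 (the client proposes): the contractor can get 60 next round, worth 0.86 × 60 = 51.6 now, so the client offers 51.6, keeping 8.4.
Round 1 (the contractor proposes): the client can get 8.4 next round, worth 0.86 × 8.4 = 7.224 now, so the contractor offers 7.224, keeping 52.776.

7.22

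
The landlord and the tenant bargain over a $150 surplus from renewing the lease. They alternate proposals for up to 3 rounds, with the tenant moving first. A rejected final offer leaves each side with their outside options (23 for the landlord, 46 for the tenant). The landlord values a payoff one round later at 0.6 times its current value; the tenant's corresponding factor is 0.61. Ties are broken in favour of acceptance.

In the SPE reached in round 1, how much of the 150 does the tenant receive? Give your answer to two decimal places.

Round 3 (the tenant proposes): the landlord gets 23 if talks fail, so the tenant offers 23 and keeps 127.
Round 2 (the landlord proposes): the tenant can get 127 next round, worth 0.61 × 127 = 77.47 now; the landlord offers that and keeps 72.53.
Round 1 (the tenant proposes): the landlord can get 72.53 next round, worth 0.6 × 72.53 = 43.518 now. The tenant offers 43.518 and keeps 150 − 43.518 = 106.482.

106.48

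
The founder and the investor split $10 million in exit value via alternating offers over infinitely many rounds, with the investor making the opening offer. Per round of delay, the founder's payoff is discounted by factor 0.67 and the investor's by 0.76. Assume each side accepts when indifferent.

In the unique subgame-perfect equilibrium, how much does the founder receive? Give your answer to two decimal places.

Let x be the investor's share when the investor proposes and y be the founder's share when the founder proposes.
The founder accepts iff offered ≥ 0.67·y, so x = 10 − 0.67y. Symmetrically y = 10 − 0.76x.
Substituting: x = 10 − 0.67(10 − 0.76x), giving x(1 − 0.76·0.67) = 10(1 − 0.67).
So x = 10 × 0.33 / 0.4908 ≈ 6.7237, and the founder receives 10 − x ≈ 3.2763.

3.28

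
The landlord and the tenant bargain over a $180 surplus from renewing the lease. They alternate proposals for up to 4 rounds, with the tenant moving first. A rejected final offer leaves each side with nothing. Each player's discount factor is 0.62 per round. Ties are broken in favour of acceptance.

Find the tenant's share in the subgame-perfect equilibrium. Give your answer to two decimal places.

94.69

Round 4 (the landlord proposes): the tenant will accept anything ≥ 0, so the landlord offers 0 and keeps 180.
Round 3 (the tenant proposes): the landlord can get 180 next round, worth 0.62 × 180 = 111.6 now, so the tenant offers 111.6, keeping 68.4.
Round 2 (the landlord proposes): the tenant can get 68.4 next round, worth 0.62 × 68.4 = 42.408 now, so the landlord offers 42.408, keeping 137.592.
Round 1 (the tenant proposes): the landlord can get 137.592 next round, worth 0.62 × 137.592 = 85.30704 now, so the tenant offers 85.30704, keeping 94.69296.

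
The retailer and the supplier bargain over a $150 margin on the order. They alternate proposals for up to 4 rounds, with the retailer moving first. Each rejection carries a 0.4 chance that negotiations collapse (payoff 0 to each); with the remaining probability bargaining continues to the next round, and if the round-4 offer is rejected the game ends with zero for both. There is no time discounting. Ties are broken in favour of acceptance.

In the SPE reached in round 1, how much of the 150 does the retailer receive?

81.6

Round 4 (the supplier proposes): the retailer will accept anything ≥ 0, so the supplier offers 0 and keeps 150.
Round 3 (the retailer proposes): rejecting gives the supplier an expected 0.6 × 150 = 90; the retailer offers that and keeps 60.
Round 2 (the supplier proposes): rejecting gives the retailer an expected 0.6 × 60 = 36, so the supplier offers 36, keeping 114.
Round 1 (the retailer proposes): rejecting gives the supplier an expected 0.6 × 114 = 68.4; the retailer offers that and keeps 81.6.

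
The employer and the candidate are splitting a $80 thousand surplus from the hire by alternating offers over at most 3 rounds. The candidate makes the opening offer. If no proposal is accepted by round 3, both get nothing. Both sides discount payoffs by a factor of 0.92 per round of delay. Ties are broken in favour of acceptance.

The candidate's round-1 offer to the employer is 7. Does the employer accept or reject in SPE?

Work out the employer's continuation value if the offer is rejected.
Round 3 (the candidate proposes): the employer will accept anything ≥ 0, so the candidate offers 0 and keeps 80.
Round 2 (the employer proposes): the candidate can get 80 next round, worth 0.92 × 80 = 73.6 now, so the employer offers 73.6, keeping 6.4.
So by rejecting in round 1, the employer gets 6.4 next round, worth 0.92 × 6.4 = 5.888 now.
Offer 7 ≥ 5.888, so the employer accepts.

Accept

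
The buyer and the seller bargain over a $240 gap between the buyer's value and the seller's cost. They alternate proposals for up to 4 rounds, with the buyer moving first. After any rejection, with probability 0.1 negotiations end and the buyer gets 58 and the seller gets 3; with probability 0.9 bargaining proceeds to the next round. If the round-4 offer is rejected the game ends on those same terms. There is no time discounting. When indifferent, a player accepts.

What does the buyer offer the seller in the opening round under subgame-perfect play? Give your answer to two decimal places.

149.60

Round 4 (the seller proposes): the buyer gets 58 if talks fail, so the seller offers 58 and keeps 182.
Round 3 (the buyer proposes): rejecting gives the seller an expected 0.9 × 182 + 0.1 × 3 = 164.1, so the buyer offers 164.1, keeping 75.9.
Round 2 (the seller proposes): rejecting gives the buyer an expected 0.9 × 75.9 + 0.1 × 58 = 74.11, so the seller offers 74.11, keeping 165.89.
Round 1 (the buyer proposes): rejecting gives the seller an expected 0.9 × 165.89 + 0.1 × 3 = 149.601; the buyer offers that and keeps 90.399.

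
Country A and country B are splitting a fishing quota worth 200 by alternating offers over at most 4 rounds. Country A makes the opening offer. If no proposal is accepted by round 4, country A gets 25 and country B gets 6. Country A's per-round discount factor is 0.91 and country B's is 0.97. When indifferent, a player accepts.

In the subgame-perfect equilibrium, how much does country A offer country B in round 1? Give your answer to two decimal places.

167.30

Solve by backward induction from round 4.
Round 4 (country B proposes): country A gets 25 if talks fail, so country B offers 25 and keeps 175.
Round 3 (country A proposes): country B can get 175 next round, worth 0.97 × 175 = 169.75 now; country A offers that and keeps 30.25.
Round 2 (country B proposes): country A can get 30.25 next round, worth 0.91 × 30.25 = 27.5275 now, so country B offers 27.5275, keeping 172.4725.
Round 1 (country A proposes): country B can get 172.4725 next round, worth 0.97 × 172.4725 = 167.298325 now. Country A offers 167.298325 and keeps 200 − 167.298325 = 32.701675.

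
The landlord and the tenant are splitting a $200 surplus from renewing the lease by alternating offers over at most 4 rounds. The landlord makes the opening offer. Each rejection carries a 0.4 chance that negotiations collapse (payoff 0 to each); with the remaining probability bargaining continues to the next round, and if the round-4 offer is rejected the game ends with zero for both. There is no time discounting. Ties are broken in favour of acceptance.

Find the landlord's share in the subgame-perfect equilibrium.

108.8

Round 4 (the tenant proposes): the landlord will accept anything ≥ 0, so the tenant offers 0 and keeps 200.
Round 3 (the landlord proposes): rejecting gives the tenant an expected 0.6 × 200 = 120. The landlord offers 120 and keeps 200 − 120 = 80.
Round 2 (the tenant proposes): rejecting gives the landlord an expected 0.6 × 80 = 48. The tenant offers 48 and keeps 200 − 48 = 152.
Round 1 (the landlord proposes): rejecting gives the tenant an expected 0.6 × 152 = 91.2. The landlord offers 91.2 and keeps 200 − 91.2 = 108.8.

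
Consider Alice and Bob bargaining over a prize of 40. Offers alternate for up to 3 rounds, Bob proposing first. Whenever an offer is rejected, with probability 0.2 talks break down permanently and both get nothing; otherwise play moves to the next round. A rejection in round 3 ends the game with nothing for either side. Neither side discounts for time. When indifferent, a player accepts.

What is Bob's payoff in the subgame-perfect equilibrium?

33.6

Round 3 (Bob proposes): Alice will accept anything ≥ 0, so Bob offers 0 and keeps 40.
Round 2 (Alice proposes): rejecting gives Bob an expected 0.8 × 40 = 32, so Alice offers 32, keeping 8.
Round 1 (Bob proposes): rejecting gives Alice an expected 0.8 × 8 = 6.4. Bob offers 6.4 and keeps 40 − 6.4 = 33.6.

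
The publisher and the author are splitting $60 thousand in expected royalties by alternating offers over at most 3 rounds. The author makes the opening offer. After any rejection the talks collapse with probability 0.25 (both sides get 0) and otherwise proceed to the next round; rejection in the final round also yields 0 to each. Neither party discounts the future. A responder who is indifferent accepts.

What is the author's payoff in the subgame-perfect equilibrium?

48.75

By backward induction:
Round 3 (the author proposes): the publisher will accept anything ≥ 0, so the author offers 0 and keeps 60.
Round 2 (the publisher proposes): rejecting gives the author an expected 0.75 × 60 = 45; the publisher offers that and keeps 15.
Round 1 (the author proposes): rejecting gives the publisher an expected 0.75 × 15 = 11.25. The author offers 11.25 and keeps 60 − 11.25 = 48.75.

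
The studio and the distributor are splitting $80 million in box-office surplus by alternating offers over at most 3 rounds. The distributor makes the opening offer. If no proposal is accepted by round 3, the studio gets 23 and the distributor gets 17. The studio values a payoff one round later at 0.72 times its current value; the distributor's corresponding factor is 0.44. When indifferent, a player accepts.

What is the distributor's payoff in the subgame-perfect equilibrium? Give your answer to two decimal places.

Round 3 (the distributor proposes): the studio gets 23 if talks fail, so the distributor offers 23 and keeps 57.
Round 2 (the studio proposes): the distributor can get 57 next round, worth 0.44 × 57 = 25.08 now, so the studio offers 25.08, keeping 54.92.
Round 1 (the distributor proposes): the studio can get 54.92 next round, worth 0.72 × 54.92 = 39.5424 now. The distributor offers 39.5424 and keeps 80 − 39.5424 = 40.4576.

40.46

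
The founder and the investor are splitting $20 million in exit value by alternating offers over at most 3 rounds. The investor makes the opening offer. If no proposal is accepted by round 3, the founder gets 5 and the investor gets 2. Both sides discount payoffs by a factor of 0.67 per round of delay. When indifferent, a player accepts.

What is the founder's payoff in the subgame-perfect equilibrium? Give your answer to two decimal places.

6.67

Round 3 (the investor proposes): the founder gets 5 if talks fail, so the investor offers 5 and keeps 15.
Round 2 (the founder proposes): the investor can get 15 next round, worth 0.67 × 15 = 10.05 now, so the founder offers 10.05, keeping 9.95.
Round 1 (the investor proposes): the founder can get 9.95 next round, worth 0.67 × 9.95 = 6.6665 now, so the investor offers 6.6665, keeping 13.3335.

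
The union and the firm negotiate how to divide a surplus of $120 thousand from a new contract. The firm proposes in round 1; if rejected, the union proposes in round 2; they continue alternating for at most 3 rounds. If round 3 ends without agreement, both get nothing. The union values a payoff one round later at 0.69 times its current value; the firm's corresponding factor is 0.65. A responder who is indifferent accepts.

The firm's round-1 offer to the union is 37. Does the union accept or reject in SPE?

Round 3 (the firm proposes): the union will accept anything ≥ 0, so the firm offers 0 and keeps 120.
Round 2 (the union proposes): the firm can get 120 next round, worth 0.65 × 120 = 78 now; the union offers that and keeps 42.
So by rejecting in round 1, the union gets 42 next round, worth 0.69 × 42 = 28.98 now.
Offer 37 ≥ 28.98, so the union accepts.

Accept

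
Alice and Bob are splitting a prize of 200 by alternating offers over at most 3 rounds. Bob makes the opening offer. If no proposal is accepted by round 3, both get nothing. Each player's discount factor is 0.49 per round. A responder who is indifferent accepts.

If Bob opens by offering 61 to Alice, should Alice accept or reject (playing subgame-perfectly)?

Accept

Round 3 (Bob proposes): Alice will accept anything ≥ 0, so Bob offers 0 and keeps 200.
Round 2 (Alice proposes): Bob can get 200 next round, worth 0.49 × 200 = 98 now, so Alice offers 98, keeping 102.
So by rejecting in round 1, Alice gets 102 next round, worth 0.49 × 102 = 49.98 now.
Offer 61 ≥ 49.98, so Alice accepts.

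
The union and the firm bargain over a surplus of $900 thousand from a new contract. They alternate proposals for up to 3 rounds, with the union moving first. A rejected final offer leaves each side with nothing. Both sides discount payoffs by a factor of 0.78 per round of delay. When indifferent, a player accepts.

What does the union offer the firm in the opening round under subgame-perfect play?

Round 3 (the union proposes): rejection yields 0 for the firm; the union offers 0 and keeps 900.
Round 2 (the firm proposes): the union can get 900 next round, worth 0.78 × 900 = 702 now, so the firm offers 702, keeping 198.
Round 1 (the union proposes): the firm can get 198 next round, worth 0.78 × 198 = 154.44 now, so the union offers 154.44, keeping 745.56.

154.44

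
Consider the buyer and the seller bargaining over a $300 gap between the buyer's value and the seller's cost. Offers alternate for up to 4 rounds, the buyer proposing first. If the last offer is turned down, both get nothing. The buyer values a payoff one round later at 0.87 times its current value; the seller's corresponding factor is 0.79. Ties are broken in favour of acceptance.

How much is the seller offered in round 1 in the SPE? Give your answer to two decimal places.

193.70

Round 4 (the seller proposes): the buyer will accept anything ≥ 0, so the seller offers 0 and keeps 300.
Round 3 (the buyer proposes): the seller can get 300 next round, worth 0.79 × 300 = 237 now, so the buyer offers 237, keeping 63.
Round 2 (the seller proposes): the buyer can get 63 next round, worth 0.87 × 63 = 54.81 now, so the seller offers 54.81, keeping 245.19.
Round 1 (the buyer proposes): the seller can get 245.19 next round, worth 0.79 × 245.19 = 193.7001 now. The buyer offers 193.7001 and keeps 300 − 193.7001 = 106.2999.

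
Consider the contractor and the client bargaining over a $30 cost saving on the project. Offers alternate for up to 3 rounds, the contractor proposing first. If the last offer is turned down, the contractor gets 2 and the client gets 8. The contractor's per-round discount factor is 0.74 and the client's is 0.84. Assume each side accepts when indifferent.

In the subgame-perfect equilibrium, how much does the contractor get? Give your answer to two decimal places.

18.48

Round 3 (the contractor proposes): the client gets 8 if talks fail, so the contractor offers 8 and keeps 22.
Round 2 (the client proposes): the contractor can get 22 next round, worth 0.74 × 22 = 16.28 now. The client offers 16.28 and keeps 30 − 16.28 = 13.72.
Round 1 (the contractor proposes): the client can get 13.72 next round, worth 0.84 × 13.72 = 11.5248 now, so the contractor offers 11.5248, keeping 18.4752.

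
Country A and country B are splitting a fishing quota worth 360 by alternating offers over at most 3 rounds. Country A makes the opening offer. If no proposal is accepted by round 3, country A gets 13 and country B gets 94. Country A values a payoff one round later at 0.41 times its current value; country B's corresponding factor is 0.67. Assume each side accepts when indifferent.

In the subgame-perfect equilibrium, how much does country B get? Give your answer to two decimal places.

168.13

Round 3 (country A proposes): country B gets 94 if talks fail, so country A offers 94 and keeps 266.
Round 2 (country B proposes): country A can get 266 next round, worth 0.41 × 266 = 109.06 now, so country B offers 109.06, keeping 250.94.
Round 1 (country A proposes): country B can get 250.94 next round, worth 0.67 × 250.94 = 168.1298 now; country A offers that and keeps 191.8702.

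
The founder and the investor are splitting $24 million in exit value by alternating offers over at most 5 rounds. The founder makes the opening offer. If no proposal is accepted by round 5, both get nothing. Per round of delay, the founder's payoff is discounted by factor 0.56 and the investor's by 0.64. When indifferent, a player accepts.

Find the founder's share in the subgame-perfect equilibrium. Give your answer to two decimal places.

By backward induction:
Round 5 (the founder proposes): rejection yields 0 for the investor; the founder offers 0 and keeps 24.
Round 4 (the investor proposes): the founder can get 24 next round, worth 0.56 × 24 = 13.44 now; the investor offers that and keeps 10.56.
Round 3 (the founder proposes): the investor can get 10.56 next round, worth 0.64 × 10.56 = 6.7584 now, so the founder offers 6.7584, keeping 17.2416.
Round 2 (the investor proposes): the founder can get 17.2416 next round, worth 0.56 × 17.2416 = 9.655296 now, so the investor offers 9.655296, keeping 14.344704.
Round 1 (the founder proposes): the investor can get 14.344704 next round, worth 0.64 × 14.344704 = 9.18061056 now. The founder offers 9.18061056 and keeps 24 − 9.18061056 = 14.81938944.

14.82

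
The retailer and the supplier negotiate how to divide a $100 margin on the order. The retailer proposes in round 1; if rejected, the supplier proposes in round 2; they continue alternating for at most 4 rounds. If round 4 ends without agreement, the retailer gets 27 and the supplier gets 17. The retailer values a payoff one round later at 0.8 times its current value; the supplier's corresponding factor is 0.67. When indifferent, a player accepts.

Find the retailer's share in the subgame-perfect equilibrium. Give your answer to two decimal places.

Work backward from the last round.
Round 4 (the supplier proposes): the retailer gets 27 if talks fail, so the supplier offers 27 and keeps 73.
Round 3 (the retailer proposes): the supplier can get 73 next round, worth 0.67 × 73 = 48.91 now, so the retailer offers 48.91, keeping 51.09.
Round 2 (the supplier proposes): the retailer can get 51.09 next round, worth 0.8 × 51.09 = 40.872 now; the supplier offers that and keeps 59.128.
Round 1 (the retailer proposes): the supplier can get 59.128 next round, worth 0.67 × 59.128 = 39.61576 now. The retailer offers 39.61576 and keeps 100 − 39.61576 = 60.38424.

60.38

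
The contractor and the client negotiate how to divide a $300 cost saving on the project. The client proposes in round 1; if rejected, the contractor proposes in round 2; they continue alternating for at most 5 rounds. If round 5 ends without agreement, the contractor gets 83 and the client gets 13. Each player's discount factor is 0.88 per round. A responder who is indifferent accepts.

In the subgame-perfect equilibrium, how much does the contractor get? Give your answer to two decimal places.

Round 5 (the client proposes): the contractor gets 83 if talks fail, so the client offers 83 and keeps 217.
Round 4 (the contractor proposes): the client can get 217 next round, worth 0.88 × 217 = 190.96 now. The contractor offers 190.96 and keeps 300 − 190.96 = 109.04.
Round 3 (the client proposes): the contractor can get 109.04 next round, worth 0.88 × 109.04 = 95.9552 now; the client offers that and keeps 204.0448.
Round 2 (the contractor proposes): the client can get 204.0448 next round, worth 0.88 × 204.0448 = 179.559424 now, so the contractor offers 179.559424, keeping 120.440576.
Round 1 (the client proposes): the contractor can get 120.440576 next round, worth 0.88 × 120.440576 = 105.98770688 now. The client offers 105.98770688 and keeps 300 − 105.98770688 = 194.01229312.

105.99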